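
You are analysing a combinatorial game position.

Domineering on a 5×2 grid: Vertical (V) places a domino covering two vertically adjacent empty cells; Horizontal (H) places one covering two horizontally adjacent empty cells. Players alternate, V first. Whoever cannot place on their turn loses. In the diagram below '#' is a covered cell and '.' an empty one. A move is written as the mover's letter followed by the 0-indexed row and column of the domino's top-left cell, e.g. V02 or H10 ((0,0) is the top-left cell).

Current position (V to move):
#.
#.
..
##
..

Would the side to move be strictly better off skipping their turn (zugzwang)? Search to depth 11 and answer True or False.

zugzwang(#./#./../##/.., V) = False

ply 1, V at #./#./../##/.. | V01=-1→##/##/../##/..*; V11=-1→#./##/.#/##/..
ply 2, H at ##/##/../##/.. | H20=+1→##/##/##/##/..*; H40=+1→##/##/../##/##
ply 3: ##/##/##/##/.. is terminal -1 (V); from #./#./../##/.. depth 11
suppose V passes — search the same position with H to move:
pass> ply 1, H at #./#./../##/.. | H20=+1→#./#./##/##/..*; H40=-1→#./#./../##/##
pass> ply 2, V at #./#./##/##/.. | V01=-1→##/##/##/##/..*
pass> ply 3, H at ##/##/##/##/.. | H40=+1→##/##/##/##/##*
pass> ply 4: ##/##/##/##/## is terminal -1 (V); from #./#./../##/.. depth 11
for V: play -1, pass -1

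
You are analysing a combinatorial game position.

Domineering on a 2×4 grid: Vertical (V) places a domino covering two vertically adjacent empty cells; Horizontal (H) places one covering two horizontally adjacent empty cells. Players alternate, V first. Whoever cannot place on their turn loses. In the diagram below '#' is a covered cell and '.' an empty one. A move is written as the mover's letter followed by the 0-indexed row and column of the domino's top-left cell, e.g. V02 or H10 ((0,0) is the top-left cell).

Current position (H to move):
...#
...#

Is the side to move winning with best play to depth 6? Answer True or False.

H winning at [...#/...#]: True

p1 H@[...#/...#]: H00[##.#/...#]+1* H01[.###/...#]+1 H10[...#/##.#]+1 H11[...#/.###]+1
p2 V@[##.#/...#]: V02[####/..##]-1*
p3 H@[####/..##]: H10[####/####]+1*
p4 V@[####/####] terminal -1; root [...#/...#] d6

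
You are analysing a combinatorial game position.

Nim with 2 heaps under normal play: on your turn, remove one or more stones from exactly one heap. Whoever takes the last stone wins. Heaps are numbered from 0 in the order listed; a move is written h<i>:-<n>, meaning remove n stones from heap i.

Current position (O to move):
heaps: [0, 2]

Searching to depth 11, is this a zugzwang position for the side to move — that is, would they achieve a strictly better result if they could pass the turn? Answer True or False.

zugzwang((0,2), O) = False

p1 O@[(0,2)]: h1:-1[(0,1)]-1 h1:-2[(0,0)]+1*
p2 X@[(0,0)] terminal -1; root [(0,2)] d11
pass branch (X moves first from the same position):
  | p1 X@[(0,2)]: h1:-1[(0,1)]-1 h1:-2[(0,0)]+1*
  | p2 O@[(0,0)] terminal -1; root [(0,2)] d11
O moving scores +1; O passing scores -1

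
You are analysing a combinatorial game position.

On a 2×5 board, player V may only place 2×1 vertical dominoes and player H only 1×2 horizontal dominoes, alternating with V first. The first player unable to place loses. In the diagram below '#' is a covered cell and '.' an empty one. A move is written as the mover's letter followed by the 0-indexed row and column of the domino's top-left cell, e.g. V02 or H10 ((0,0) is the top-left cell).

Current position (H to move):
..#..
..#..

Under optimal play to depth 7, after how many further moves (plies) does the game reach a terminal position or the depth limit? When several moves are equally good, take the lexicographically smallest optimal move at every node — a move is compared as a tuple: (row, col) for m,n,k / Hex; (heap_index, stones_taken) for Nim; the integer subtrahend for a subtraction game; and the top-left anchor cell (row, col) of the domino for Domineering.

PV length from [..#../..#..]: 4 plies

[..#../..#..] H move#1: H00:-1/###../..#..*, H03:-1/..###/..#.., H10:-1/..#../###.., H13:-1/..#../..###
[###../..#..] V move#2: V03:+1/####./..##.*, V04:+1/###.#/..#.#
[####./..##.] H move#3: H10:-1/####./####.*
[####./####.] V move#4: V04:+1/#####/#####*
[#####/#####] end (terminal -1, H#5); searched ..#../..#.. to 7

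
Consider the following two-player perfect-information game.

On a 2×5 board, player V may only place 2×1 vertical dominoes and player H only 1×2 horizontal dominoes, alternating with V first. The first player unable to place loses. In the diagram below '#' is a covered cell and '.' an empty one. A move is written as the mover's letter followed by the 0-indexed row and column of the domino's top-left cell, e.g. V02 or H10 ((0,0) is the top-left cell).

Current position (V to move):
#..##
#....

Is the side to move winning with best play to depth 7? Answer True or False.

V winning at [#..##/#....]: True

[#..##/#....] V move#1: V01:-1/##.##/##..., V02:+1/#.###/#.#..*
[#.###/#.#..] H move#2: H13:-1/#.###/#.###*
[#.###/#.###] V move#3: V01:+1/#####/#####*
[#####/#####] end (terminal -1, H#4); searched #..##/#.... to 7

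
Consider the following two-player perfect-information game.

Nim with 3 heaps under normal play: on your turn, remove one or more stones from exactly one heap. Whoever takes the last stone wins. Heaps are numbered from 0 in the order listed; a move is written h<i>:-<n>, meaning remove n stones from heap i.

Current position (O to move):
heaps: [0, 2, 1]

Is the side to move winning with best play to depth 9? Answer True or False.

O winning at [(0,2,1)]: True

[(0,2,1)] O move#1: h1:-1:+1/(0,1,1)*, h1:-2:-1/(0,0,1), h2:-1:-1/(0,2,0)
[(0,1,1)] X move#2: h1:-1:-1/(0,0,1)*, h2:-1:-1/(0,1,0)
[(0,0,1)] O move#3: h2:-1:+1/(0,0,0)*
[(0,0,0)] end (terminal -1, X#4); searched (0,2,1) to 9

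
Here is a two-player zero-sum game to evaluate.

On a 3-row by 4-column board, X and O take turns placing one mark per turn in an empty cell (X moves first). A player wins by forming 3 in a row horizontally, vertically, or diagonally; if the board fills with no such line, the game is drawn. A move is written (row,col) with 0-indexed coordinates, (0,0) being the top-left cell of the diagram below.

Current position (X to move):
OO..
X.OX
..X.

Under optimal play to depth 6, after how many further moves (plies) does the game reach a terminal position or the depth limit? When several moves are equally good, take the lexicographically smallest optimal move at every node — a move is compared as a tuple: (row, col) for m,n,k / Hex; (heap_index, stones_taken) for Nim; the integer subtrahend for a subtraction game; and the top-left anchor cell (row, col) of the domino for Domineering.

[OO../X.OX/..X.] X move#1: (0,2):-1/OOX./X.OX/..X.*, (0,3):-1/OO.X/X.OX/..X., (1,1):-1/OO../XXOX/..X., (2,0):-1/OO../X.OX/X.X., (2,1):-1/OO../X.OX/.XX., (2,3):-1/OO../X.OX/..XX
[OOX./X.OX/..X.] O move#2: (0,3):+1/OOXO/X.OX/..X.*, (1,1):+1/OOX./XOOX/..X., (2,0):-1/OOX./X.OX/O.X., (2,1):+1/OOX./X.OX/.OX., (2,3):+1/OOX./X.OX/..XO
[OOXO/X.OX/..X.] X move#3: (1,1):-1/OOXO/XXOX/..X.*, (2,0):-1/OOXO/X.OX/X.X., (2,1):-1/OOXO/X.OX/.XX., (2,3):-1/OOXO/X.OX/..XX
[OOXO/XXOX/..X.] O move#4: (2,0):+1/OOXO/XXOX/O.X.*, (2,1):+1/OOXO/XXOX/.OX., (2,3):+1/OOXO/XXOX/..XO
[OOXO/XXOX/O.X.] X move#5: (2,1):-1/OOXO/XXOX/OXX.*, (2,3):-1/OOXO/XXOX/O.XX
[OOXO/XXOX/OXX.] O move#6: (2,3):+1/OOXO/XXOX/OXXO*
[OOXO/XXOX/OXXO] end (terminal -1, X#7); searched OO../X.OX/..X. to 6

PV length from [OO../X.OX/..X.]: 6 plies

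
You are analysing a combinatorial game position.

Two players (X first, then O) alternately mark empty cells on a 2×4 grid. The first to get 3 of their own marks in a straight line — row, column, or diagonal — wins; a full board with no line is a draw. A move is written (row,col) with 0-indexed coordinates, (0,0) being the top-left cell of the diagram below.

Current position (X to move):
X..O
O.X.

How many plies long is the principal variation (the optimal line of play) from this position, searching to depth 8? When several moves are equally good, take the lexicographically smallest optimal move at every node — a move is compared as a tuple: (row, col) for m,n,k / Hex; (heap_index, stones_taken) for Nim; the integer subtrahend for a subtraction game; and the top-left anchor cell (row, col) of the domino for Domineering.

ply 1, X at X..O/O.X. | (0,1)=+0→XX.O/O.X.*; (0,2)=+0→X.XO/O.X.; (1,1)=+0→X..O/OXX.; (1,3)=+0→X..O/O.XX
ply 2, O at XX.O/O.X. | (0,2)=+0→XXOO/O.X.*; (1,1)=-1→XX.O/OOX.; (1,3)=-1→XX.O/O.XO
ply 3, X at XXOO/O.X. | (1,1)=+0→XXOO/OXX.*; (1,3)=+0→XXOO/O.XX
ply 4, O at XXOO/OXX. | (1,3)=+0→XXOO/OXXO*
ply 5: XXOO/OXXO is terminal +0 (X); from X..O/O.X. depth 8

PV length from [X..O/O.X.]: 4 plies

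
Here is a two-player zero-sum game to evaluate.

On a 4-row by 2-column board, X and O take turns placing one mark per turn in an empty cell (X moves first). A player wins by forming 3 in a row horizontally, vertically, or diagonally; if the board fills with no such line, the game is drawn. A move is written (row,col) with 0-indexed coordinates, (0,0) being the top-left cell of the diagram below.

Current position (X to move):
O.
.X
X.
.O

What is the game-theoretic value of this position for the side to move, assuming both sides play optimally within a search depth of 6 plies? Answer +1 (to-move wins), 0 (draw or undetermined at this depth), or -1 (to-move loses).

value(O./.X/X./.O, X) = 0

p1 X@[O./.X/X./.O]: (0,1)[OX/.X/X./.O]+0* (1,0)[O./XX/X./.O]+0 (2,1)[O./.X/XX/.O]+0 (3,0)[O./.X/X./XO]+0
p2 O@[OX/.X/X./.O]: (1,0)[OX/OX/X./.O]-1 (2,1)[OX/.X/XO/.O]+0* (3,0)[OX/.X/X./OO]-1
p3 X@[OX/.X/XO/.O]: (1,0)[OX/XX/XO/.O]+0* (3,0)[OX/.X/XO/XO]+0
p4 O@[OX/XX/XO/.O]: (3,0)[OX/XX/XO/OO]+0*
p5 X@[OX/XX/XO/OO] terminal +0; root [O./.X/X./.O] d6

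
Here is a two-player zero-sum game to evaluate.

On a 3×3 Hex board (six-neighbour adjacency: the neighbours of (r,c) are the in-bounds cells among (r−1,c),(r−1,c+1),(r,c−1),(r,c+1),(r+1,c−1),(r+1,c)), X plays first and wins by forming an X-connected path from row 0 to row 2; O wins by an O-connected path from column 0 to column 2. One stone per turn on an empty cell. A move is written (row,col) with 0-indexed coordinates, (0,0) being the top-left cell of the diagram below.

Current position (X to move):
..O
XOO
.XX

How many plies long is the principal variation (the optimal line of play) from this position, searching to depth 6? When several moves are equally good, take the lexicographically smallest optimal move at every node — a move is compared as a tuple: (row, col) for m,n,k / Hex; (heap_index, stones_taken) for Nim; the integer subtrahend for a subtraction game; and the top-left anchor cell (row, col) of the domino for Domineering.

p1 X@[..O/XOO/.XX]: (0,0)[X.O/XOO/.XX]-1 (0,1)[.XO/XOO/.XX]-1 (2,0)[..O/XOO/XXX]+1*
p2 O@[..O/XOO/XXX]: (0,0)[O.O/XOO/XXX]-1* (0,1)[.OO/XOO/XXX]-1
p3 X@[O.O/XOO/XXX]: (0,1)[OXO/XOO/XXX]+1*
p4 O@[OXO/XOO/XXX] terminal -1; root [..O/XOO/.XX] d6

PV length from [..O/XOO/.XX]: 3 plies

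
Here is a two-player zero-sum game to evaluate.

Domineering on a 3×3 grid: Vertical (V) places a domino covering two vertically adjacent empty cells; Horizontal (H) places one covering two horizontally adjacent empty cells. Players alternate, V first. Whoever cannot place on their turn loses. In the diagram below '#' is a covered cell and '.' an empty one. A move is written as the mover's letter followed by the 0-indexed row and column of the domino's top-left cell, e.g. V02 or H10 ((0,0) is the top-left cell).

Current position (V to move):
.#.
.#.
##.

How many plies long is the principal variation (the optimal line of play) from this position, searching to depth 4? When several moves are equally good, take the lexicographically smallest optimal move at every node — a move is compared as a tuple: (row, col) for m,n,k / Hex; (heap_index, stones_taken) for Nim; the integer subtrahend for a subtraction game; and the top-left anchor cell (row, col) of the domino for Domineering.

[.#./.#./##.] V move#1: V00:+1/##./##./##.*, V02:+1/.##/.##/##., V12:+1/.#./.##/###
[##./##./##.] end (terminal -1, H#2); searched .#./.#./##. to 4

PV length from [.#./.#./##.]: 1 ply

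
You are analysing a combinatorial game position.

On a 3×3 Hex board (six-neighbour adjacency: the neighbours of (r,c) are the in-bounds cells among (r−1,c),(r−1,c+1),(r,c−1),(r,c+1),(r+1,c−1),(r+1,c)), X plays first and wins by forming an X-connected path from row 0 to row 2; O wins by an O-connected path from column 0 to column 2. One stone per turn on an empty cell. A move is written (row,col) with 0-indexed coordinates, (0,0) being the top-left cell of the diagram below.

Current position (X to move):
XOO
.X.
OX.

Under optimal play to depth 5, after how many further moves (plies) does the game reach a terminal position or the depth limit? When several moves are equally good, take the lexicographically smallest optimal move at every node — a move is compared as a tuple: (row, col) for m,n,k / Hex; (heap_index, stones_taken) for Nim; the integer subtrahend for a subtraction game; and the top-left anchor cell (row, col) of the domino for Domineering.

PV length from [XOO/.X./OX.]: 1 ply

[XOO/.X./OX.] X move#1: (1,0):+1/XOO/XX./OX.*, (1,2):-1/XOO/.XX/OX., (2,2):-1/XOO/.X./OXX
[XOO/XX./OX.] end (terminal -1, O#2); searched XOO/.X./OX. to 5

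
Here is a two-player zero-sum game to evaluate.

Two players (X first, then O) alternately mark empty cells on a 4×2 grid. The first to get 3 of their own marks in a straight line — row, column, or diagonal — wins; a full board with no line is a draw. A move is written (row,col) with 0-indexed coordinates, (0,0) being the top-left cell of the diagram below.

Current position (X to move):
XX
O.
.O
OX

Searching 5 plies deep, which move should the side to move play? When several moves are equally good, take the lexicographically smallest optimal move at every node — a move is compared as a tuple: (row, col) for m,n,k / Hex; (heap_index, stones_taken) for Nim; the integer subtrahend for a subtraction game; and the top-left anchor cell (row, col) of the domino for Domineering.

X's best at [XX/O./.O/OX]: (2,0)

ply 1, X at XX/O./.O/OX | (1,1)=-1→XX/OX/.O/OX; (2,0)=+0→XX/O./XO/OX*
ply 2, O at XX/O./XO/OX | (1,1)=+0→XX/OO/XO/OX*
ply 3: XX/OO/XO/OX is terminal +0 (X); from XX/O./.O/OX depth 5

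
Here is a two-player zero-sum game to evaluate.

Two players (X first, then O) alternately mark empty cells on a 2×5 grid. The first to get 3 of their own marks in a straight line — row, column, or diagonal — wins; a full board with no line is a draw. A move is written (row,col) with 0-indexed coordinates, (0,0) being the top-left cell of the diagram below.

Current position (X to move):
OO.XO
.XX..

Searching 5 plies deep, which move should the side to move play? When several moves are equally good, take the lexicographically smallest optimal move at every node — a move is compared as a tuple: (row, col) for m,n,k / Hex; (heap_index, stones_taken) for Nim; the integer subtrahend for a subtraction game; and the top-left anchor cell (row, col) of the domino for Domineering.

[OO.XO/.XX..] X move#1: (0,2):+1/OOXXO/.XX..*, (1,0):+1/OO.XO/XXX.., (1,3):+1/OO.XO/.XXX., (1,4):-1/OO.XO/.XX.X
[OOXXO/.XX..] O move#2: (1,0):-1/OOXXO/OXX..*, (1,3):-1/OOXXO/.XXO., (1,4):-1/OOXXO/.XX.O
[OOXXO/OXX..] X move#3: (1,3):+1/OOXXO/OXXX.*, (1,4):+0/OOXXO/OXX.X
[OOXXO/OXXX.] end (terminal -1, O#4); searched OO.XO/.XX.. to 5

X's best at [OO.XO/.XX..]: (0,2)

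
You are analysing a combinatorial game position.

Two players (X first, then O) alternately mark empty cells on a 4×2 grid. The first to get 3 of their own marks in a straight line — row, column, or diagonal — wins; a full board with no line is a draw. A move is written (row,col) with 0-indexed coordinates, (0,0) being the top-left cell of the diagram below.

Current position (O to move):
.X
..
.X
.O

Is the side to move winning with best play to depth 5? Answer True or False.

O winning at [.X/../.X/.O]: False

[.X/../.X/.O] O move#1: (0,0):-1/OX/../.X/.O, (1,0):-1/.X/O./.X/.O, (1,1):+0/.X/.O/.X/.O*, (2,0):-1/.X/../OX/.O, (3,0):-1/.X/../.X/OO
[.X/.O/.X/.O] X move#2: (0,0):+0/XX/.O/.X/.O*, (1,0):+0/.X/XO/.X/.O, (2,0):+0/.X/.O/XX/.O, (3,0):+0/.X/.O/.X/XO
[XX/.O/.X/.O] O move#3: (1,0):+0/XX/OO/.X/.O*, (2,0):+0/XX/.O/OX/.O, (3,0):+0/XX/.O/.X/OO
[XX/OO/.X/.O] X move#4: (2,0):+0/XX/OO/XX/.O*, (3,0):+0/XX/OO/.X/XO
[XX/OO/XX/.O] O move#5: (3,0):+0/XX/OO/XX/OO*
[XX/OO/XX/OO] end (terminal +0, X#6); searched .X/../.X/.O to 5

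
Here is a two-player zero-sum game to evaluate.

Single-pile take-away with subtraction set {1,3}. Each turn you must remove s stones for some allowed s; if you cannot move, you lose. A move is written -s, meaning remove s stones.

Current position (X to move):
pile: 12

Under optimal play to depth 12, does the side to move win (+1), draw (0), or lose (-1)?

value(12, X) = -1

p1 X@[12]: -1[11]-1* -3[9]-1
p2 O@[11]: -1[10]+1* -3[8]+1
p3 X@[10]: -1[9]-1* -3[7]-1
p4 O@[9]: -1[8]+1* -3[6]+1
p5 X@[8]: -1[7]-1* -3[5]-1
p6 O@[7]: -1[6]+1* -3[4]+1
p7 X@[6]: -1[5]-1* -3[3]-1
p8 O@[5]: -1[4]+1* -3[2]+1
p9 X@[4]: -1[3]-1* -3[1]-1
p10 O@[3]: -1[2]+1* -3[0]+1
p11 X@[2]: -1[1]-1*
p12 O@[1]: -1[0]+1*
p13 X@[0] terminal -1; root [12] d12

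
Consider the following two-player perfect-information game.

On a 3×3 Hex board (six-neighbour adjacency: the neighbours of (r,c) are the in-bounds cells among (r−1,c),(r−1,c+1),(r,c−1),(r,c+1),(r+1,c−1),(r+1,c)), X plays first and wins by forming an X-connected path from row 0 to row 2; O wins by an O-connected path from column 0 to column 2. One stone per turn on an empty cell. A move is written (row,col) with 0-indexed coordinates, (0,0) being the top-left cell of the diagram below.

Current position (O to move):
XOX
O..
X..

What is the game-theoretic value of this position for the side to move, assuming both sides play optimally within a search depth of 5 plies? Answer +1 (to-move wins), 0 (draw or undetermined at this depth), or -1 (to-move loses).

value(XOX/O../X.., O) = -1

[XOX/O../X..] O move#1: (1,1):-1/XOX/OO./X..*, (1,2):-1/XOX/O.O/X.., (2,1):-1/XOX/O../XO., (2,2):-1/XOX/O../X.O
[XOX/OO./X..] X move#2: (1,2):+1/XOX/OOX/X..*, (2,1):-1/XOX/OO./XX., (2,2):-1/XOX/OO./X.X
[XOX/OOX/X..] O move#3: (2,1):-1/XOX/OOX/XO.*, (2,2):-1/XOX/OOX/X.O
[XOX/OOX/XO.] X move#4: (2,2):+1/XOX/OOX/XOX*
[XOX/OOX/XOX] end (terminal -1, O#5); searched XOX/O../X.. to 5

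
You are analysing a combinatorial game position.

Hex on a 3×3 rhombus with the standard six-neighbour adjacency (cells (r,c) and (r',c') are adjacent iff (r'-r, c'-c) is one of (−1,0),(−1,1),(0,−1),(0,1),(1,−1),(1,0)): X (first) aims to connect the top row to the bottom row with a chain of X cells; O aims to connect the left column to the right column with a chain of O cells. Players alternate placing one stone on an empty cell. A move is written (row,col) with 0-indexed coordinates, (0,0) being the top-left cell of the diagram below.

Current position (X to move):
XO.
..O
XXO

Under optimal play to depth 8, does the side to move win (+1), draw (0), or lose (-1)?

[XO./..O/XXO] X move#1: (0,2):+1/XOX/..O/XXO*, (1,0):+1/XO./X.O/XXO, (1,1):+1/XO./.XO/XXO
[XOX/..O/XXO] O move#2: (1,0):-1/XOX/O.O/XXO*, (1,1):-1/XOX/.OO/XXO
[XOX/O.O/XXO] X move#3: (1,1):+1/XOX/OXO/XXO*
[XOX/OXO/XXO] end (terminal -1, O#4); searched XO./..O/XXO to 8

value(XO./..O/XXO, X) = +1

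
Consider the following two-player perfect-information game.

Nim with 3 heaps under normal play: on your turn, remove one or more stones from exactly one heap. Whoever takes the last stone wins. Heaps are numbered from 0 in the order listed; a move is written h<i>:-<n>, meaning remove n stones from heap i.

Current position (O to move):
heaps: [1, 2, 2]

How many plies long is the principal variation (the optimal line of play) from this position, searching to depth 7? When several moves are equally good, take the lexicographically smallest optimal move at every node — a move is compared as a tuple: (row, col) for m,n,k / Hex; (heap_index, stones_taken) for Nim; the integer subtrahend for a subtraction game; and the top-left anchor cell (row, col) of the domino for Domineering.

PV length from [(1,2,2)]: 5 plies

[(1,2,2)] O move#1: h0:-1:+1/(0,2,2)*, h1:-1:-1/(1,1,2), h1:-2:-1/(1,0,2), h2:-1:-1/(1,2,1), h2:-2:-1/(1,2,0)
[(0,2,2)] X move#2: h1:-1:-1/(0,1,2)*, h1:-2:-1/(0,0,2), h2:-1:-1/(0,2,1), h2:-2:-1/(0,2,0)
[(0,1,2)] O move#3: h1:-1:-1/(0,0,2), h2:-1:+1/(0,1,1)*, h2:-2:-1/(0,1,0)
[(0,1,1)] X move#4: h1:-1:-1/(0,0,1)*, h2:-1:-1/(0,1,0)
[(0,0,1)] O move#5: h2:-1:+1/(0,0,0)*
[(0,0,0)] end (terminal -1, X#6); searched (1,2,2) to 7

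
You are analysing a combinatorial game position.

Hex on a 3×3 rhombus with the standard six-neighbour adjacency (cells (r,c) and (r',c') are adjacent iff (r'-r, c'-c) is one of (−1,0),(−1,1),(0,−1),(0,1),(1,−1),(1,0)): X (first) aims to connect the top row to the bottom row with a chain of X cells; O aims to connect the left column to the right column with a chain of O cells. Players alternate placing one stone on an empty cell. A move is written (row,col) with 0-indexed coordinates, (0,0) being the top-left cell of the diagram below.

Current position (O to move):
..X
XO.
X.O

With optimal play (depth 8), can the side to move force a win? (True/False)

O winning at [..X/XO./X.O]: False

p1 O@[..X/XO./X.O]: (0,0)[O.X/XO./X.O]-1* (0,1)[.OX/XO./X.O]-1 (1,2)[..X/XOO/X.O]-1 (2,1)[..X/XO./XOO]-1
p2 X@[O.X/XO./X.O]: (0,1)[OXX/XO./X.O]+1* (1,2)[O.X/XOX/X.O]+1 (2,1)[O.X/XO./XXO]+1
p3 O@[OXX/XO./X.O] terminal -1; root [..X/XO./X.O] d8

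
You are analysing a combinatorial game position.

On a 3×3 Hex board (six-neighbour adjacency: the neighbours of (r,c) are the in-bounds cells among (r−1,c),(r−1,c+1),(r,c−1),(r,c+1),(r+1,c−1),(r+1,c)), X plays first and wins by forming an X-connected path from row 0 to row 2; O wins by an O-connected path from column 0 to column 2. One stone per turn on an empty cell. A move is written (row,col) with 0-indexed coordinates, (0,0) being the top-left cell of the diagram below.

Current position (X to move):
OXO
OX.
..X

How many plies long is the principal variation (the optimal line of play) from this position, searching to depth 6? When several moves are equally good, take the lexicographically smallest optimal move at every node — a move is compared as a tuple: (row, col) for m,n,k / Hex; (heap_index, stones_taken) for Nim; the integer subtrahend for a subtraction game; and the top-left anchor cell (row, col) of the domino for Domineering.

PV length from [OXO/OX./..X]: 1 ply

p1 X@[OXO/OX./..X]: (1,2)[OXO/OXX/..X]+1* (2,0)[OXO/OX./X.X]+1 (2,1)[OXO/OX./.XX]+1
p2 O@[OXO/OXX/..X] terminal -1; root [OXO/OX./..X] d6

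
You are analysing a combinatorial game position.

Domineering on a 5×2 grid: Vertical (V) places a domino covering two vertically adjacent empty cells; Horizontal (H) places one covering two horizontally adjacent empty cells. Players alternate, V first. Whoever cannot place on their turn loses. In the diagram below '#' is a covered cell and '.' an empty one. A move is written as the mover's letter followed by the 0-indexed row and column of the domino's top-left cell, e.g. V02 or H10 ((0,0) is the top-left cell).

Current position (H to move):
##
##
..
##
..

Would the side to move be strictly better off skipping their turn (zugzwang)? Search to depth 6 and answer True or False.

zugzwang(##/##/../##/.., H) = False

[##/##/../##/..] H move#1: H20:+1/##/##/##/##/..*, H40:+1/##/##/../##/##
[##/##/##/##/..] end (terminal -1, V#2); searched ##/##/../##/.. to 6
if H skipped the turn, V would face:
~ [##/##/../##/..] end (terminal -1, V#1); searched ##/##/../##/.. to 6
compare (H): move=+1 vs pass=+1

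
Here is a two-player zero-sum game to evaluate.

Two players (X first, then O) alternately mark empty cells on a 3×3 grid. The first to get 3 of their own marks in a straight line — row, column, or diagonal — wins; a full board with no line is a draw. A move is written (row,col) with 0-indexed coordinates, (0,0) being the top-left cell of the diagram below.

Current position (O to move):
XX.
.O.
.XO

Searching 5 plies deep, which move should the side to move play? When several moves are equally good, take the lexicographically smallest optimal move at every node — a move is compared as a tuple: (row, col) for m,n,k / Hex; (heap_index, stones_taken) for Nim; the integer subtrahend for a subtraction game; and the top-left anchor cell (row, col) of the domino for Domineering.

[XX./.O./.XO] O move#1: (0,2):+1/XXO/.O./.XO*, (1,0):-1/XX./OO./.XO, (1,2):-1/XX./.OO/.XO, (2,0):-1/XX./.O./OXO
[XXO/.O./.XO] X move#2: (1,0):-1/XXO/XO./.XO*, (1,2):-1/XXO/.OX/.XO, (2,0):-1/XXO/.O./XXO
[XXO/XO./.XO] O move#3: (1,2):+1/XXO/XOO/.XO*, (2,0):+1/XXO/XO./OXO
[XXO/XOO/.XO] end (terminal -1, X#4); searched XX./.O./.XO to 5

O's best at [XX./.O./.XO]: (0,2)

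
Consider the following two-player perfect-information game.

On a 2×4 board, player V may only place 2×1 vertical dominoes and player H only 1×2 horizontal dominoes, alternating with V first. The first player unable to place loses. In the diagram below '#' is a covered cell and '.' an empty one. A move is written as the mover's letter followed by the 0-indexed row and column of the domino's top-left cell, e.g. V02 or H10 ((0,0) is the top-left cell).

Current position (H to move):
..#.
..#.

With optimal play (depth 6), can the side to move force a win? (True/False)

H winning at [..#./..#.]: True

[..#./..#.] H move#1: H00:+1/###./..#.*, H10:+1/..#./###.
[###./..#.] V move#2: V03:-1/####/..##*
[####/..##] H move#3: H10:+1/####/####*
[####/####] end (terminal -1, V#4); searched ..#./..#. to 6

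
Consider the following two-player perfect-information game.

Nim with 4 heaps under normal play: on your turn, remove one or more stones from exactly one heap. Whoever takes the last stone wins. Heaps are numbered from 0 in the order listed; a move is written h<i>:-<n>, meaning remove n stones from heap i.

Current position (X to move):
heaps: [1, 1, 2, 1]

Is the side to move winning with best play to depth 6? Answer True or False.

X winning at [(1,1,2,1)]: True

[(1,1,2,1)] X move#1: h0:-1:-1/(0,1,2,1), h1:-1:-1/(1,0,2,1), h2:-1:+1/(1,1,1,1)*, h2:-2:-1/(1,1,0,1), h3:-1:-1/(1,1,2,0)
[(1,1,1,1)] O move#2: h0:-1:-1/(0,1,1,1)*, h1:-1:-1/(1,0,1,1), h2:-1:-1/(1,1,0,1), h3:-1:-1/(1,1,1,0)
[(0,1,1,1)] X move#3: h1:-1:+1/(0,0,1,1)*, h2:-1:+1/(0,1,0,1), h3:-1:+1/(0,1,1,0)
[(0,0,1,1)] O move#4: h2:-1:-1/(0,0,0,1)*, h3:-1:-1/(0,0,1,0)
[(0,0,0,1)] X move#5: h3:-1:+1/(0,0,0,0)*
[(0,0,0,0)] end (terminal -1, O#6); searched (1,1,2,1) to 6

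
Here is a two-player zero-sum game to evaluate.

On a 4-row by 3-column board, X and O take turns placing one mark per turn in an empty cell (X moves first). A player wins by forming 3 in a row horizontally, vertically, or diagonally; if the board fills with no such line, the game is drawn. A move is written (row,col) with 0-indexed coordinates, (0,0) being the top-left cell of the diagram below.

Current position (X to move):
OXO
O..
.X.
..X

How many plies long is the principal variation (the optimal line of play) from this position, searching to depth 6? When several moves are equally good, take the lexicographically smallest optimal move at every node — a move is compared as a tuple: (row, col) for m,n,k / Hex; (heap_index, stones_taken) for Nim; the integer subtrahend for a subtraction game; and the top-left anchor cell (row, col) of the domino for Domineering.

PV length from [OXO/O../.X./..X]: 1 ply

ply 1, X at OXO/O../.X./..X | (1,1)=+1→OXO/OX./.X./..X*; (1,2)=-1→OXO/O.X/.X./..X; (2,0)=+1→OXO/O../XX./..X; (2,2)=-1→OXO/O../.XX/..X; (3,0)=-1→OXO/O../.X./X.X; (3,1)=-1→OXO/O../.X./.XX
ply 2: OXO/OX./.X./..X is terminal -1 (O); from OXO/O../.X./..X depth 6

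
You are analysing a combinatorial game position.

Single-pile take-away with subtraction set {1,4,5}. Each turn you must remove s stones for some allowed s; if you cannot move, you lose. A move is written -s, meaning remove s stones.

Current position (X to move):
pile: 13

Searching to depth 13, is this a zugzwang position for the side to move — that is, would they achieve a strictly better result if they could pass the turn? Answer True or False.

zugzwang(13, X) = False

p1 X@[13]: -1[12]-1 -4[9]-1 -5[8]+1*
p2 O@[8]: -1[7]-1* -4[4]-1 -5[3]-1
p3 X@[7]: -1[6]-1 -4[3]-1 -5[2]+1*
p4 O@[2]: -1[1]-1*
p5 X@[1]: -1[0]+1*
p6 O@[0] terminal -1; root [13] d13
pass branch (O moves first from the same position):
  | p1 O@[13]: -1[12]-1 -4[9]-1 -5[8]+1*
  | p2 X@[8]: -1[7]-1* -4[4]-1 -5[3]-1
  | p3 O@[7]: -1[6]-1 -4[3]-1 -5[2]+1*
  | p4 X@[2]: -1[1]-1*
  | p5 O@[1]: -1[0]+1*
  | p6 X@[0] terminal -1; root [13] d13
X moving scores +1; X passing scores -1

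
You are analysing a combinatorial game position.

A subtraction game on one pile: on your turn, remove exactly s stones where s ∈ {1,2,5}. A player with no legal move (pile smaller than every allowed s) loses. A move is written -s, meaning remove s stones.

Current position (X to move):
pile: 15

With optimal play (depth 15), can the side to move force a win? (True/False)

ply 1, X at 15 | -1=-1→14*; -2=-1→13; -5=-1→10
ply 2, O at 14 | -1=-1→13; -2=+1→12*; -5=+1→9
ply 3, X at 12 | -1=-1→11*; -2=-1→10; -5=-1→7
ply 4, O at 11 | -1=-1→10; -2=+1→9*; -5=+1→6
ply 5, X at 9 | -1=-1→8*; -2=-1→7; -5=-1→4
ply 6, O at 8 | -1=-1→7; -2=+1→6*; -5=+1→3
ply 7, X at 6 | -1=-1→5*; -2=-1→4; -5=-1→1
ply 8, O at 5 | -1=-1→4; -2=+1→3*; -5=+1→0
ply 9, X at 3 | -1=-1→2*; -2=-1→1
ply 10, O at 2 | -1=-1→1; -2=+1→0*
ply 11: 0 is terminal -1 (X); from 15 depth 15

X winning at [15]: False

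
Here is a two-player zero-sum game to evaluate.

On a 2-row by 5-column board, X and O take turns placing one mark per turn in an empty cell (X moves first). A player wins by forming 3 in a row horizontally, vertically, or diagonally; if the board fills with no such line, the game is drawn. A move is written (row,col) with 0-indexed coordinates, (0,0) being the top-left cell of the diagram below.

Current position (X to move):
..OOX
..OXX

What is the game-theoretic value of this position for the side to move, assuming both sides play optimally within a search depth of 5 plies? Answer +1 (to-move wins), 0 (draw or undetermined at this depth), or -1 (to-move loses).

value(..OOX/..OXX, X) = 0

ply 1, X at ..OOX/..OXX | (0,0)=-1→X.OOX/..OXX; (0,1)=+0→.XOOX/..OXX*; (1,0)=-1→..OOX/X.OXX; (1,1)=-1→..OOX/.XOXX
ply 2, O at .XOOX/..OXX | (0,0)=+0→OXOOX/..OXX*; (1,0)=+0→.XOOX/O.OXX; (1,1)=+0→.XOOX/.OOXX
ply 3, X at OXOOX/..OXX | (1,0)=+0→OXOOX/X.OXX*; (1,1)=+0→OXOOX/.XOXX
ply 4, O at OXOOX/X.OXX | (1,1)=+0→OXOOX/XOOXX*
ply 5: OXOOX/XOOXX is terminal +0 (X); from ..OOX/..OXX depth 5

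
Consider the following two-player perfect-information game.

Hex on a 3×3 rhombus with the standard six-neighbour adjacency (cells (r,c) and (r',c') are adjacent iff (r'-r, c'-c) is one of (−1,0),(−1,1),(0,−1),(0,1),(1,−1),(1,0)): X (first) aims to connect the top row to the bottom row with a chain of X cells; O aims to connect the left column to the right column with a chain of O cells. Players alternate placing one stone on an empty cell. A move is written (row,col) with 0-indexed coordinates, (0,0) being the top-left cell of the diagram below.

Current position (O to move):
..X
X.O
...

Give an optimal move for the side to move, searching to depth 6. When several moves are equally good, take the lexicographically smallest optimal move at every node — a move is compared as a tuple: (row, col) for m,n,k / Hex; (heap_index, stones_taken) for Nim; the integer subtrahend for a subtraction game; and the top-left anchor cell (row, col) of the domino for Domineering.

p1 O@[..X/X.O/...]: (0,0)[O.X/X.O/...]-1 (0,1)[.OX/X.O/...]-1 (1,1)[..X/XOO/...]-1 (2,0)[..X/X.O/O..]+1* (2,1)[..X/X.O/.O.]-1 (2,2)[..X/X.O/..O]-1
p2 X@[..X/X.O/O..]: (0,0)[X.X/X.O/O..]-1* (0,1)[.XX/X.O/O..]-1 (1,1)[..X/XXO/O..]-1 (2,1)[..X/X.O/OX.]-1 (2,2)[..X/X.O/O.X]-1
p3 O@[X.X/X.O/O..]: (0,1)[XOX/X.O/O..]+1* (1,1)[X.X/XOO/O..]+1 (2,1)[X.X/X.O/OO.]+1 (2,2)[X.X/X.O/O.O]+1
p4 X@[XOX/X.O/O..]: (1,1)[XOX/XXO/O..]-1* (2,1)[XOX/X.O/OX.]-1 (2,2)[XOX/X.O/O.X]-1
p5 O@[XOX/XXO/O..]: (2,1)[XOX/XXO/OO.]+1* (2,2)[XOX/XXO/O.O]-1
p6 X@[XOX/XXO/OO.] terminal -1; root [..X/X.O/...] d6

O's best at [..X/X.O/...]: (2,0)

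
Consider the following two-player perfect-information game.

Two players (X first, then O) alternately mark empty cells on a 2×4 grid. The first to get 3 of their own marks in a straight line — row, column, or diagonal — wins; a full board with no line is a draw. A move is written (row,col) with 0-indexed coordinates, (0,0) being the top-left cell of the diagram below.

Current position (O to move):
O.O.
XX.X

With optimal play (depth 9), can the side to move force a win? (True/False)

p1 O@[O.O./XX.X]: (0,1)[OOO./XX.X]+1* (0,3)[O.OO/XX.X]-1 (1,2)[O.O./XXOX]+0
p2 X@[OOO./XX.X] terminal -1; root [O.O./XX.X] d9

O winning at [O.O./XX.X]: True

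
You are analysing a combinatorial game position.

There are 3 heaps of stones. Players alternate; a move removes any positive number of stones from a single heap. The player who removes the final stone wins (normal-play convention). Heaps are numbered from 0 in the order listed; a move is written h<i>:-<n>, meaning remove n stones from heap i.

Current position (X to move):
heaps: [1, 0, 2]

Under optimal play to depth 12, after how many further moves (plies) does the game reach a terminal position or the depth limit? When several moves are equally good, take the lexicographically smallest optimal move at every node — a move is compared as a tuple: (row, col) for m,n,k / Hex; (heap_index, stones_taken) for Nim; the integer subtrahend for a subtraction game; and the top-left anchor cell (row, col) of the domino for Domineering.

PV length from [(1,0,2)]: 3 plies

ply 1, X at (1,0,2) | h0:-1=-1→(0,0,2); h2:-1=+1→(1,0,1)*; h2:-2=-1→(1,0,0)
ply 2, O at (1,0,1) | h0:-1=-1→(0,0,1)*; h2:-1=-1→(1,0,0)
ply 3, X at (0,0,1) | h2:-1=+1→(0,0,0)*
ply 4: (0,0,0) is terminal -1 (O); from (1,0,2) depth 12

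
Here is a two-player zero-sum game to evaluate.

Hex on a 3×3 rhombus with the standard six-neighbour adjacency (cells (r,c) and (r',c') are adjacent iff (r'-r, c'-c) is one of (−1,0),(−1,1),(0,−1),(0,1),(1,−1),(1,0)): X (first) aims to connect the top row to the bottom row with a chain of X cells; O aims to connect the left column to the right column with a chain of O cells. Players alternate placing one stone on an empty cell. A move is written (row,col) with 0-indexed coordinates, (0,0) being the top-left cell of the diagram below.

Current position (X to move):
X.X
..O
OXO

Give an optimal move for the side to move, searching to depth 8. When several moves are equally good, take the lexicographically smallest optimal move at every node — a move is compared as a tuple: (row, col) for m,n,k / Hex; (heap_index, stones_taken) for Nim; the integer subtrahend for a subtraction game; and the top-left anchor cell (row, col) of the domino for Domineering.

X's best at [X.X/..O/OXO]: (1,1)

ply 1, X at X.X/..O/OXO | (0,1)=-1→XXX/..O/OXO; (1,0)=-1→X.X/X.O/OXO; (1,1)=+1→X.X/.XO/OXO*
ply 2: X.X/.XO/OXO is terminal -1 (O); from X.X/..O/OXO depth 8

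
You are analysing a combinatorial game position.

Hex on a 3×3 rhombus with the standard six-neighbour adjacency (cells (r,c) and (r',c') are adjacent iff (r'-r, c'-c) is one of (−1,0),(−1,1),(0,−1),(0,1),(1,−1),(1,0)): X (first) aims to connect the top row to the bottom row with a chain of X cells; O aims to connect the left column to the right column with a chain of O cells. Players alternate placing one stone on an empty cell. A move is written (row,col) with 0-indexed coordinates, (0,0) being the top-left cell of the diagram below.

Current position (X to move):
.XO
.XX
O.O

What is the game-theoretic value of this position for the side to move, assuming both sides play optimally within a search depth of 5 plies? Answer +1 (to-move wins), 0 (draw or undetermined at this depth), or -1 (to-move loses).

[.XO/.XX/O.O] X move#1: (0,0):-1/XXO/.XX/O.O, (1,0):-1/.XO/XXX/O.O, (2,1):+1/.XO/.XX/OXO*
[.XO/.XX/OXO] end (terminal -1, O#2); searched .XO/.XX/O.O to 5

value(.XO/.XX/O.O, X) = +1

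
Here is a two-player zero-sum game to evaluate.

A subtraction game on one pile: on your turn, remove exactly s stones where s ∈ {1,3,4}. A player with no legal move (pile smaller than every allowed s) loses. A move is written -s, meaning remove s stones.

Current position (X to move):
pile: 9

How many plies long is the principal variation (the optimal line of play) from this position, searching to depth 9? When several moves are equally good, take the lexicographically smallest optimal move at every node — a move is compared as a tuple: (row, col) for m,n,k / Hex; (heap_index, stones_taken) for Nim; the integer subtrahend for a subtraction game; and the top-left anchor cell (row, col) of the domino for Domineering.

PV length from [9]: 6 plies

[9] X move#1: -1:-1/8*, -3:-1/6, -4:-1/5
[8] O move#2: -1:+1/7*, -3:-1/5, -4:-1/4
[7] X move#3: -1:-1/6*, -3:-1/4, -4:-1/3
[6] O move#4: -1:-1/5, -3:-1/3, -4:+1/2*
[2] X move#5: -1:-1/1*
[1] O move#6: -1:+1/0*
[0] end (terminal -1, X#7); searched 9 to 9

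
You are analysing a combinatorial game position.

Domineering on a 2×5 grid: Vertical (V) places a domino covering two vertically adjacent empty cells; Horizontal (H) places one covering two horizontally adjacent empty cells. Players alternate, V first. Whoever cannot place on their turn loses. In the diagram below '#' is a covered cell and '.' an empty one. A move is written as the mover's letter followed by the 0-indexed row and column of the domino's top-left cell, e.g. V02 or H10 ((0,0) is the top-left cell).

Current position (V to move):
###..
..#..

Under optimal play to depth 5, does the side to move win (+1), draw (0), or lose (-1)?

value(###../..#.., V) = +1

ply 1, V at ###../..#.. | V03=+1→####./..##.*; V04=+1→###.#/..#.#
ply 2, H at ####./..##. | H10=-1→####./####.*
ply 3, V at ####./####. | V04=+1→#####/#####*
ply 4: #####/##### is terminal -1 (H); from ###../..#.. depth 5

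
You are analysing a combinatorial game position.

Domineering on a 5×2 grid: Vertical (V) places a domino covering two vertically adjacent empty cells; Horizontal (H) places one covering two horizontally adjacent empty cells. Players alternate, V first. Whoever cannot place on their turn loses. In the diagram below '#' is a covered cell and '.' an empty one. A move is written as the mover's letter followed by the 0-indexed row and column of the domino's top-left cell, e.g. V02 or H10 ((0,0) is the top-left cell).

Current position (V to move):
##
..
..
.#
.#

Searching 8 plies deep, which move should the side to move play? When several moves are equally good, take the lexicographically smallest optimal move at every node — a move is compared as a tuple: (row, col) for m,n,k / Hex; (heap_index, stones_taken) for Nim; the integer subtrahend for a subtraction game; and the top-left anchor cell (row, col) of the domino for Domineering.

ply 1, V at ##/../../.#/.# | V10=+1→##/#./#./.#/.#*; V11=+1→##/.#/.#/.#/.#; V20=-1→##/../#./##/.#; V30=-1→##/../../##/##
ply 2: ##/#./#./.#/.# is terminal -1 (H); from ##/../../.#/.# depth 8

V's best at [##/../../.#/.#]: V10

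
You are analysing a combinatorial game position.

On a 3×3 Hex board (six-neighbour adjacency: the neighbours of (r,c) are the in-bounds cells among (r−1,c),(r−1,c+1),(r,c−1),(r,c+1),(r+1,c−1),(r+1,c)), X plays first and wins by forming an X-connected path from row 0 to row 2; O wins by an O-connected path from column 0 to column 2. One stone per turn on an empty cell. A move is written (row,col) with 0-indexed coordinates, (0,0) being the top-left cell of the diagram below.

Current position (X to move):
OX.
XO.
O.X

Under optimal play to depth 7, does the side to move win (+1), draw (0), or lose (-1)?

ply 1, X at OX./XO./O.X | (0,2)=-1→OXX/XO./O.X*; (1,2)=-1→OX./XOX/O.X; (2,1)=-1→OX./XO./OXX
ply 2, O at OXX/XO./O.X | (1,2)=+1→OXX/XOO/O.X*; (2,1)=-1→OXX/XO./OOX
ply 3: OXX/XOO/O.X is terminal -1 (X); from OX./XO./O.X depth 7

value(OX./XO./O.X, X) = -1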